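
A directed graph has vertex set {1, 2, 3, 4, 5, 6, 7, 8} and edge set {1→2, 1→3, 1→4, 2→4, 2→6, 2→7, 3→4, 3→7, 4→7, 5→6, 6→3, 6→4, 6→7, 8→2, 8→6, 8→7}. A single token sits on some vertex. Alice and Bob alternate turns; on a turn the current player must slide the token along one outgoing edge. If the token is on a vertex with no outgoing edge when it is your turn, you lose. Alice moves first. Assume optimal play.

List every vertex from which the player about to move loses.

1, 5, 7

Use the standard recursion: the mover loses at a terminal position; elsewhere, the mover wins exactly when some move hands the opponent an L position.
Every edge goes from a vertex to one that appears earlier in the order 7, 4, 3, 6, 2, 5, 8, 1, so processing vertices in that order labels each vertex after all of its successors.
7: no outgoing edge → L
4: can move to 7, which is L ⇒ W
3: can move to 7, which is L ⇒ W
6: can move to 7, which is L ⇒ W
2: can move to 7, which is L ⇒ W
5: the only move is to 6(W), a W ⇒ L
8: can move to 7, which is L ⇒ W
1: moves to 2(W), 3(W), 4(W); every one is W ⇒ L
Reading off the rows marked L gives the requested list; there are 3 such vertices.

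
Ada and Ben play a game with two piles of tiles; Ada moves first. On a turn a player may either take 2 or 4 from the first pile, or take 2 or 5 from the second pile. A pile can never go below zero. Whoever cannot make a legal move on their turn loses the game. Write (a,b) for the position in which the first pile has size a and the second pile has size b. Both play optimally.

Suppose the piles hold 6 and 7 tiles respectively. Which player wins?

Ben wins.

Positions with no move are L. A position that does have a move is losing for the player to move precisely when every available move leads to a winning position for the opponent. Fill in the labels:
No move ever increases a pile, so every position that can arise here has a ≤ 6 and b ≤ 7; it is enough to label the cells with 0 ≤ a ≤ 6 and 0 ≤ b ≤ 7.
Every move lowers a or b (never raises either), so fill the grid row by row in increasing a, and left to right within a row: each cell's successors are then already labelled.
      b=0  b=1  b=2  b=3  b=4  b=5  b=6  b=7
a=0:    L    L    W    W    L    W    W    L
a=1:    L    L    W    W    L    W    W    L
a=2:    W    W    L    L    W    W    L    W
a=3:    W    W    L    L    W    W    L    W
a=4:    W    W    W    W    W    L    W    W
a=5:    W    W    W    W    W    L    W    W
a=6:    L    L    W    W    L    W    W    L
Cells with no legal move (terminal, hence L): (0,0), (0,1), (1,0), (1,1).
The remaining L cells, each justified by listing all of its moves:
(0,4): L (sole option (0,2)(W) is W)
(0,7): L (options (0,5)(W), (0,2)(W) are all W)
(1,4): L (sole option (1,2)(W) is W)
(1,7): L (options (1,5)(W), (1,2)(W) are all W)
(2,2): L (options (0,2)(W), (2,0)(W) are all W)
(2,3): L (options (0,3)(W), (2,1)(W) are all W)
(2,6): L (options (0,6)(W), (2,4)(W), (2,1)(W) are all W)
(3,2): L (options (1,2)(W), (3,0)(W) are all W)
(3,3): L (options (1,3)(W), (3,1)(W) are all W)
(3,6): L (options (1,6)(W), (3,4)(W), (3,1)(W) are all W)
(4,5): L (options (2,5)(W), (0,5)(W), (4,3)(W), (4,0)(W) are all W)
(5,5): L (options (3,5)(W), (1,5)(W), (5,3)(W), (5,0)(W) are all W)
(6,0): L (options (4,0)(W), (2,0)(W) are all W)
(6,1): L (options (4,1)(W), (2,1)(W) are all W)
(6,4): L (options (4,4)(W), (2,4)(W), (6,2)(W) are all W)
(6,7): L (options (4,7)(W), (2,7)(W), (6,5)(W), (6,2)(W) are all W)
Every other cell has at least one move into one of the L cells above, so it is W.
The starting position (6,7) is L: whatever Ada does, the opponent receives a W position.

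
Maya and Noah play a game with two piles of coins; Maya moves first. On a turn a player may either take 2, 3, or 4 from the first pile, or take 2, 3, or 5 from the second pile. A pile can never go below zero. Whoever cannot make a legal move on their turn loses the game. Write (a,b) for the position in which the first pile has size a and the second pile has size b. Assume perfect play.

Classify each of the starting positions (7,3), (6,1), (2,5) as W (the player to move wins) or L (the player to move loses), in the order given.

(7,3): W, (6,1): L, (2,5): W

Label each position W (a win for the player to move) or L (a loss). A position with no legal move is L; any other position is W exactly when some move reaches an L, and L when every move reaches a W.
No move ever increases a pile, so every position that can arise here has a ≤ 7 and b ≤ 5; it is enough to label the cells with 0 ≤ a ≤ 7 and 0 ≤ b ≤ 5.
Every move lowers a or b (never raises either), so fill the grid row by row in increasing a, and left to right within a row: each cell's successors are then already labelled.
      b=0  b=1  b=2  b=3  b=4  b=5
a=0:    L    L    W    W    W    W
a=1:    L    L    W    W    W    W
a=2:    W    W    L    L    W    W
a=3:    W    W    L    L    W    W
a=4:    W    W    W    W    L    L
a=5:    W    W    W    W    L    L
a=6:    L    L    W    W    W    W
a=7:    L    L    W    W    W    W
Cells with no legal move (terminal, hence L): (0,0), (0,1), (1,0), (1,1).
The remaining L cells, each justified by listing all of its moves:
(2,2): L (options (0,2)(W), (2,0)(W) are all W)
(2,3): L (options (0,3)(W), (2,1)(W), (2,0)(W) are all W)
(3,2): L (options (1,2)(W), (0,2)(W), (3,0)(W) are all W)
(3,3): L (options (1,3)(W), (0,3)(W), (3,1)(W), (3,0)(W) are all W)
(4,4): L (options (2,4)(W), (1,4)(W), (0,4)(W), (4,2)(W), (4,1)(W) are all W)
(4,5): L (options (2,5)(W), (1,5)(W), (0,5)(W), (4,3)(W), (4,2)(W), (4,0)(W) are all W)
(5,4): L (options (3,4)(W), (2,4)(W), (1,4)(W), (5,2)(W), (5,1)(W) are all W)
(5,5): L (options (3,5)(W), (2,5)(W), (1,5)(W), (5,3)(W), (5,2)(W), (5,0)(W) are all W)
(6,0): L (options (4,0)(W), (3,0)(W), (2,0)(W) are all W)
(6,1): L (options (4,1)(W), (3,1)(W), (2,1)(W) are all W)
(7,0): L (options (5,0)(W), (4,0)(W), (3,0)(W) are all W)
(7,1): L (options (5,1)(W), (4,1)(W), (3,1)(W) are all W)
Every other cell has at least one move into one of the L cells above, so it is W.
(7,3): the move to (3,3) reaches an L cell, so W
(6,1): one of the L cells justified above, so L
(2,5): the move to (2,3) reaches an L cell, so W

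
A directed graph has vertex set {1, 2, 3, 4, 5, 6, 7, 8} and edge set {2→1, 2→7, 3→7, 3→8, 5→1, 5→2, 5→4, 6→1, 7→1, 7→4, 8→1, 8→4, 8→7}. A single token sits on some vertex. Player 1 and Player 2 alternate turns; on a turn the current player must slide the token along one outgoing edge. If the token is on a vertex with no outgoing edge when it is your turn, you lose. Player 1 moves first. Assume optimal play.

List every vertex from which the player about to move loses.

Classify positions by backward induction: terminal positions (no move available) are L. From any other position, the mover wins iff some move reaches an L.
Every edge goes from a vertex to one that appears earlier in the order 4, 1, 7, 8, 3, 6, 2, 5, so processing vertices in that order labels each vertex after all of its successors.
4: no outgoing edge → L
1: no outgoing edge → L
7: W (go to 1, an L position)
8: W (go to 1, an L position)
3: L (options 8(W), 7(W) are all W)
6: W (go to 1, an L position)
2: W (go to 1, an L position)
5: W (go to 1, an L position)
Reading off the rows marked L gives the requested list; there are 3 such vertices.

1, 3, 4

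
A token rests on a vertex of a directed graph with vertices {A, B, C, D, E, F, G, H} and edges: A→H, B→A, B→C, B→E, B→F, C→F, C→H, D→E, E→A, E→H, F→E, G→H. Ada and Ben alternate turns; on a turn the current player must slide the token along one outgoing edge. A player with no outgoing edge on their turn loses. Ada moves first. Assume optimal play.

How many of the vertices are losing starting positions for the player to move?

3

Positions with no move are L. A position that does have a move is losing for the player to move precisely when every available move leads to a winning position for the opponent. Fill in the labels:
Every edge goes from a vertex to one that appears earlier in the order H, A, E, F, C, B, D, G, so processing vertices in that order labels each vertex after all of its successors.
H: no outgoing edge → L
A: W (go to H, an L position)
E: W (go to H, an L position)
F: L (sole option E(W) is W)
C: W (go to F, an L position)
B: W (go to F, an L position)
D: L (sole option E(W) is W)
G: W (go to H, an L position)
The L vertices are D, F, H; that is 3 in all.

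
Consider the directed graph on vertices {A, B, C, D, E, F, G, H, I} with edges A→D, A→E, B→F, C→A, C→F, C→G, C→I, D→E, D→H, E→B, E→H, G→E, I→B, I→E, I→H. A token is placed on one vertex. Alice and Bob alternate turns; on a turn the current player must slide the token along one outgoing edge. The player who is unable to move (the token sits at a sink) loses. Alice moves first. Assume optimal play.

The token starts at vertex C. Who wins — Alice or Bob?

Work bottom-up. With no move the player to move loses. Otherwise the position is W if at least one move leads to an L position for the opponent, and L if every move leads to a W.
Every edge goes from a vertex to one that appears earlier in the order H, F, B, E, D, I, G, A, C, so processing vertices in that order labels each vertex after all of its successors.
H: no outgoing edge → L
F: no outgoing edge → L
B: →F(L), so W
E: →H(L), so W
D: →H(L), so W
I: →H(L), so W
G: →E(W) only, which is W, so L
A: →D(W), E(W) — all W, so L
C: →A(L), so W
From C Alice can move to A, reaching an L position.

Alice wins.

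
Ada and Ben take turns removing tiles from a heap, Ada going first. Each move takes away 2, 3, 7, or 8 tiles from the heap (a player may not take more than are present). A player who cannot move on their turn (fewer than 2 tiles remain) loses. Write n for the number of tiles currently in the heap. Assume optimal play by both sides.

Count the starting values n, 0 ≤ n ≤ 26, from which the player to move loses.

Build the W/L table. Terminal = L. A non-terminal position is W if it has a move to some L; otherwise it is L.
n=0: no move → L
n=1: no move → L
n=2: reaches L-position 0 → W
n=3: reaches L-position 1 → W
n=4: reaches L-position 1 → W
n=5: only reaches 3(W), 2(W), all W → L
n=6: only reaches 4(W), 3(W), all W → L
n=7: reaches L-position 5 → W
n=8: reaches L-position 6 → W
n=9: reaches L-position 6 → W
n=10: only reaches 8(W), 7(W), 3(W), 2(W), all W → L
n=11: only reaches 9(W), 8(W), 4(W), 3(W), all W → L
n=12: reaches L-position 10 → W
n=13: reaches L-position 11 → W
n=14: reaches L-position 11 → W
n=15: only reaches 13(W), 12(W), 8(W), 7(W), all W → L
n=16: only reaches 14(W), 13(W), 9(W), 8(W), all W → L
n=17: reaches L-position 15 → W
n=18: reaches L-position 16 → W
n=19: reaches L-position 16 → W
n=20: only reaches 18(W), 17(W), 13(W), 12(W), all W → L
n=21: only reaches 19(W), 18(W), 14(W), 13(W), all W → L
n=22: reaches L-position 20 → W
n=23: reaches L-position 21 → W
n=24: reaches L-position 21 → W
n=25: only reaches 23(W), 22(W), 18(W), 17(W), all W → L
n=26: only reaches 24(W), 23(W), 19(W), 18(W), all W → L
L entries with 0 ≤ n ≤ 26: n = 0, 1, 5, 6, 10, 11, 15, 16, 20, 21, 25, 26; that makes 12.

12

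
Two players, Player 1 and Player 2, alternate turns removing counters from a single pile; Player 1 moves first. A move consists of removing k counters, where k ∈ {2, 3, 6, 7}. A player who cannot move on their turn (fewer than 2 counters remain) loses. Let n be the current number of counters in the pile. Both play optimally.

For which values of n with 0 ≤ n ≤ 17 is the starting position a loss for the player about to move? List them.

Label each position W (a win for the player to move) or L (a loss). A position with no legal move is L; any other position is W exactly when some move reaches an L, and L when every move reaches a W.
n=0: no move → L
n=1: no move → L
n=2: W (go to 0, an L position)
n=3: W (go to 1, an L position)
n=4: W (go to 1, an L position)
n=5: L (options 3(W), 2(W) are all W)
n=6: W (go to 0, an L position)
n=7: W (go to 5, an L position)
n=8: W (go to 5, an L position)
n=9: L (options 7(W), 6(W), 3(W), 2(W) are all W)
n=10: L (options 8(W), 7(W), 4(W), 3(W) are all W)
n=11: W (go to 9, an L position)
n=12: W (go to 10, an L position)
n=13: W (go to 10, an L position)
n=14: L (options 12(W), 11(W), 8(W), 7(W) are all W)
n=15: W (go to 9, an L position)
n=16: W (go to 14, an L position)
n=17: W (go to 14, an L position)
The losing starting values of n are exactly the entries labelled L in this table (6 of them).

0, 1, 5, 9, 10, 14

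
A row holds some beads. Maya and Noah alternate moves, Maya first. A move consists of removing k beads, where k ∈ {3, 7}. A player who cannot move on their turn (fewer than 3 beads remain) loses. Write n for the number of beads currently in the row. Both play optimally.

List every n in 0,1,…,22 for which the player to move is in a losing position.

Build the W/L table. Terminal = L. A non-terminal position is W if it has a move to some L; otherwise it is L.
n=0: no move → L
n=1: no move → L
n=2: no move → L
n=3: can move to 0, which is L ⇒ W
n=4: can move to 1, which is L ⇒ W
n=5: can move to 2, which is L ⇒ W
n=6: the only move is to 3(W), a W ⇒ L
n=7: can move to 0, which is L ⇒ W
n=8: can move to 1, which is L ⇒ W
n=9: can move to 6, which is L ⇒ W
n=10: moves to 7(W), 3(W); every one is W ⇒ L
n=11: moves to 8(W), 4(W); every one is W ⇒ L
n=12: moves to 9(W), 5(W); every one is W ⇒ L
n=13: can move to 10, which is L ⇒ W
n=14: can move to 11, which is L ⇒ W
n=15: can move to 12, which is L ⇒ W
n=16: moves to 13(W), 9(W); every one is W ⇒ L
n=17: can move to 10, which is L ⇒ W
n=18: can move to 11, which is L ⇒ W
n=19: can move to 16, which is L ⇒ W
n=20: moves to 17(W), 13(W); every one is W ⇒ L
n=21: moves to 18(W), 14(W); every one is W ⇒ L
n=22: moves to 19(W), 15(W); every one is W ⇒ L
The losing starting values of n are exactly the entries labelled L in this table (11 of them).

0, 1, 2, 6, 10, 11, 12, 16, 20, 21, 22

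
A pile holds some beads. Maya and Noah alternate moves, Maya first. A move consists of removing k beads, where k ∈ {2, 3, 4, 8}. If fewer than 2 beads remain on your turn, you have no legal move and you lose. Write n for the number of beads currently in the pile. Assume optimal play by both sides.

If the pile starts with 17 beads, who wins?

Maya wins.

Positions with no move are L. A position that does have a move is losing for the player to move precisely when every available move leads to a winning position for the opponent. Fill in the labels:
n=0: no move → L
n=1: no move → L
n=2: W (go to 0, an L position)
n=3: W (go to 1, an L position)
n=4: W (go to 1, an L position)
n=5: W (go to 1, an L position)
n=6: L (options 4(W), 3(W), 2(W) are all W)
n=7: L (options 5(W), 4(W), 3(W) are all W)
n=8: W (go to 6, an L position)
n=9: W (go to 7, an L position)
n=10: W (go to 7, an L position)
n=11: W (go to 7, an L position)
n=12: L (options 10(W), 9(W), 8(W), 4(W) are all W)
n=13: L (options 11(W), 10(W), 9(W), 5(W) are all W)
n=14: W (go to 12, an L position)
n=15: W (go to 13, an L position)
n=16: W (go to 13, an L position)
n=17: W (go to 13, an L position)
The starting position 17 is W: Maya should remove 4, leaving 13, handing over an L position.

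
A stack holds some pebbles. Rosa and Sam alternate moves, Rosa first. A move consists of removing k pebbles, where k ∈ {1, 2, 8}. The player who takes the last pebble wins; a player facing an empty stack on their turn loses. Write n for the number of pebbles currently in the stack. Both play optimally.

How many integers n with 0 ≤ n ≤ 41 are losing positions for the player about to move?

Label each position W (a win for the player to move) or L (a loss). A position with no legal move is L; any other position is W exactly when some move reaches an L, and L when every move reaches a W.
n=0: no move → L
n=1: can move to 0, which is L ⇒ W
n=2: can move to 0, which is L ⇒ W
n=3: moves to 2(W), 1(W); every one is W ⇒ L
n=4: can move to 3, which is L ⇒ W
n=5: can move to 3, which is L ⇒ W
n=6: moves to 5(W), 4(W); every one is W ⇒ L
n=7: can move to 6, which is L ⇒ W
n=8: can move to 6, which is L ⇒ W
n=9: moves to 8(W), 7(W), 1(W); every one is W ⇒ L
n=10: can move to 9, which is L ⇒ W
n=11: can move to 9, which is L ⇒ W
n=12: moves to 11(W), 10(W), 4(W); every one is W ⇒ L
n=13: can move to 12, which is L ⇒ W
n=14: can move to 12, which is L ⇒ W
n=15: moves to 14(W), 13(W), 7(W); every one is W ⇒ L
n=16: can move to 15, which is L ⇒ W
n=17: can move to 15, which is L ⇒ W
n=18: moves to 17(W), 16(W), 10(W); every one is W ⇒ L
n=19: can move to 18, which is L ⇒ W
n=20: can move to 18, which is L ⇒ W
n=21: moves to 20(W), 19(W), 13(W); every one is W ⇒ L
n=22: can move to 21, which is L ⇒ W
n=23: can move to 21, which is L ⇒ W
n=24: moves to 23(W), 22(W), 16(W); every one is W ⇒ L
n=25: can move to 24, which is L ⇒ W
n=26: can move to 24, which is L ⇒ W
n=27: moves to 26(W), 25(W), 19(W); every one is W ⇒ L
n=28: can move to 27, which is L ⇒ W
n=29: can move to 27, which is L ⇒ W
n=30: moves to 29(W), 28(W), 22(W); every one is W ⇒ L
n=31: can move to 30, which is L ⇒ W
n=32: can move to 30, which is L ⇒ W
n=33: moves to 32(W), 31(W), 25(W); every one is W ⇒ L
n=34: can move to 33, which is L ⇒ W
n=35: can move to 33, which is L ⇒ W
n=36: moves to 35(W), 34(W), 28(W); every one is W ⇒ L
n=37: can move to 36, which is L ⇒ W
n=38: can move to 36, which is L ⇒ W
n=39: moves to 38(W), 37(W), 31(W); every one is W ⇒ L
n=40: can move to 39, which is L ⇒ W
n=41: can move to 39, which is L ⇒ W
L entries with 0 ≤ n ≤ 41: n = 0, 3, 6, 9, 12, 15, 18, 21, 24, 27, 30, 33, 36, 39; that makes 14.

14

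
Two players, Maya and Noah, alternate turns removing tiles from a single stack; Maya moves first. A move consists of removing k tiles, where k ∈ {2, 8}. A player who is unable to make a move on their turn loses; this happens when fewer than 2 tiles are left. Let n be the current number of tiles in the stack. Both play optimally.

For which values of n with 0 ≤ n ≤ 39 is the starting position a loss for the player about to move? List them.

Compute win/loss labels from the base case upward. A position with no move is L. Any other position is W if it can reach an L in one move, else L.
n=0: no move → L
n=1: no move → L
n=2: reaches L-position 0 → W
n=3: reaches L-position 1 → W
n=4: only reaches 2(W), which is W → L
n=5: only reaches 3(W), which is W → L
n=6: reaches L-position 4 → W
n=7: reaches L-position 5 → W
n=8: reaches L-position 0 → W
n=9: reaches L-position 1 → W
n=10: only reaches 8(W), 2(W), all W → L
n=11: only reaches 9(W), 3(W), all W → L
n=12: reaches L-position 10 → W
n=13: reaches L-position 11 → W
n=14: only reaches 12(W), 6(W), all W → L
n=15: only reaches 13(W), 7(W), all W → L
n=16: reaches L-position 14 → W
n=17: reaches L-position 15 → W
n=18: reaches L-position 10 → W
n=19: reaches L-position 11 → W
n=20: only reaches 18(W), 12(W), all W → L
n=21: only reaches 19(W), 13(W), all W → L
n=22: reaches L-position 20 → W
n=23: reaches L-position 21 → W
n=24: only reaches 22(W), 16(W), all W → L
n=25: only reaches 23(W), 17(W), all W → L
n=26: reaches L-position 24 → W
n=27: reaches L-position 25 → W
n=28: reaches L-position 20 → W
n=29: reaches L-position 21 → W
n=30: only reaches 28(W), 22(W), all W → L
n=31: only reaches 29(W), 23(W), all W → L
n=32: reaches L-position 30 → W
n=33: reaches L-position 31 → W
n=34: only reaches 32(W), 26(W), all W → L
n=35: only reaches 33(W), 27(W), all W → L
n=36: reaches L-position 34 → W
n=37: reaches L-position 35 → W
n=38: reaches L-position 30 → W
n=39: reaches L-position 31 → W
The losing starting values of n are exactly the entries labelled L in this table (16 of them).

0, 1, 4, 5, 10, 11, 14, 15, 20, 21, 24, 25, 30, 31, 34, 35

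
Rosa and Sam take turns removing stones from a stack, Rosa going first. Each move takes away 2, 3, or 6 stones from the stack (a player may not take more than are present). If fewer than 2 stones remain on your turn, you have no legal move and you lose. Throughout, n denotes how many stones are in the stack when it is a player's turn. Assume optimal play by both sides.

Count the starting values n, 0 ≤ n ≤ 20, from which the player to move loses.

8

Positions with no move are L. A position that does have a move is losing for the player to move precisely when every available move leads to a winning position for the opponent. Fill in the labels:
n=0: no move → L
n=1: no move → L
n=2: →0(L), so W
n=3: →1(L), so W
n=4: →1(L), so W
n=5: →3(W), 2(W) — all W, so L
n=6: →0(L), so W
n=7: →5(L), so W
n=8: →5(L), so W
n=9: →7(W), 6(W), 3(W) — all W, so L
n=10: →8(W), 7(W), 4(W) — all W, so L
n=11: →9(L), so W
n=12: →10(L), so W
n=13: →10(L), so W
n=14: →12(W), 11(W), 8(W) — all W, so L
n=15: →9(L), so W
n=16: →14(L), so W
n=17: →14(L), so W
n=18: →16(W), 15(W), 12(W) — all W, so L
n=19: →17(W), 16(W), 13(W) — all W, so L
n=20: →18(L), so W
L entries with 0 ≤ n ≤ 20: n = 0, 1, 5, 9, 10, 14, 18, 19; that makes 8.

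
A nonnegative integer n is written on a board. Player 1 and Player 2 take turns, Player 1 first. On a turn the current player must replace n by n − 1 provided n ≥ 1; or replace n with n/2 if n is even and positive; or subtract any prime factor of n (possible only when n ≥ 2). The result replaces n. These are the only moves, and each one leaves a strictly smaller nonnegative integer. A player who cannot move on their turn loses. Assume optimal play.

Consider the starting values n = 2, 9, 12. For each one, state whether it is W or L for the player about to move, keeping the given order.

2: W, 9: L, 12: W

Use the standard recursion: the mover loses at a terminal position; elsewhere, the mover wins exactly when some move hands the opponent an L position.
n=0: no move → L
n=1: can move to 0, which is L ⇒ W
n=2: can move to 0, which is L ⇒ W
n=3: can move to 0, which is L ⇒ W
n=4: moves to 2(W), 3(W); every one is W ⇒ L
n=5: can move to 0, which is L ⇒ W
n=6: can move to 4, which is L ⇒ W
n=7: can move to 0, which is L ⇒ W
n=8: can move to 4, which is L ⇒ W
n=9: moves to 6(W), 8(W); every one is W ⇒ L
n=10: can move to 9, which is L ⇒ W
n=11: can move to 0, which is L ⇒ W
n=12: can move to 9, which is L ⇒ W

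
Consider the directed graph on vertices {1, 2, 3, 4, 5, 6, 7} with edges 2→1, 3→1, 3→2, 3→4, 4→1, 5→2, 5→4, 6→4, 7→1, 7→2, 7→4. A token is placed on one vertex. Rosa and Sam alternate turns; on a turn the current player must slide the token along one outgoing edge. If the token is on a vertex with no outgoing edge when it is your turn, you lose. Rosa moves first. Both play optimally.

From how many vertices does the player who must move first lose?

Compute win/loss labels from the base case upward. A position with no move is L. Any other position is W if it can reach an L in one move, else L.
Every edge goes from a vertex to one that appears earlier in the order 1, 4, 2, 7, 5, 3, 6, so processing vertices in that order labels each vertex after all of its successors.
1: no outgoing edge → L
4: can move to 1, which is L ⇒ W
2: can move to 1, which is L ⇒ W
7: can move to 1, which is L ⇒ W
5: moves to 2(W), 4(W); every one is W ⇒ L
3: can move to 1, which is L ⇒ W
6: the only move is to 4(W), a W ⇒ L
The L vertices are 1, 5, 6; that is 3 in all.

3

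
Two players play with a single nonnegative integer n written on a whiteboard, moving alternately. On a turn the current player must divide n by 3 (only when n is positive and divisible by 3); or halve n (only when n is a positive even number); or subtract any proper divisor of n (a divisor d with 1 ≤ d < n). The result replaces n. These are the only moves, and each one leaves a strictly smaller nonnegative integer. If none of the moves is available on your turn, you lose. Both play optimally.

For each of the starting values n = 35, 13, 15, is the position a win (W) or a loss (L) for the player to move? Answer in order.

35: W, 13: L, 15: L

Build the W/L table. Terminal = L. A non-terminal position is W if it has a move to some L; otherwise it is L.
n=0: no move → L
n=1: no move → L
n=2: →1(L), so W
n=3: →1(L), so W
n=4: →2(W), 3(W) — all W, so L
n=5: →4(L), so W
n=6: →4(L), so W
n=7: →6(W) only, which is W, so L
n=8: →4(L), so W
n=9: →3(W), 6(W), 8(W) — all W, so L
n=10: →9(L), so W
n=11: →10(W) only, which is W, so L
n=12: →4(L), so W
n=13: →12(W) only, which is W, so L
n=14: →7(L), so W
n=15: →5(W), 10(W), 12(W), 14(W) — all W, so L
n=16: →15(L), so W
n=17: →16(W) only, which is W, so L
n=18: →9(L), so W
n=19: →18(W) only, which is W, so L
n=20: →15(L), so W
n=21: →7(L), so W
n=22: →11(L), so W
n=23: →22(W) only, which is W, so L
n=24: →23(L), so W
n=25: →20(W), 24(W) — all W, so L
n=26: →13(L), so W
n=27: →9(L), so W
n=28: →14(W), 21(W), 24(W), 26(W), 27(W) — all W, so L
n=29: →28(L), so W
n=30: →15(L), so W
n=31: →30(W) only, which is W, so L
n=32: →28(L), so W
n=33: →11(L), so W
n=34: →17(L), so W
n=35: →28(L), so W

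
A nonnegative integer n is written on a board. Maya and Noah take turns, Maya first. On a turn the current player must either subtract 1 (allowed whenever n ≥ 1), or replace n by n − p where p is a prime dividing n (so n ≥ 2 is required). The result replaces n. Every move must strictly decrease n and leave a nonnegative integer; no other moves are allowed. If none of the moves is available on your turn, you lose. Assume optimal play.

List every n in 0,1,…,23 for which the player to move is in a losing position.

0, 4, 8, 12, 16, 20

Label each position W (a win for the player to move) or L (a loss). A position with no legal move is L; any other position is W exactly when some move reaches an L, and L when every move reaches a W.
n=0: no move → L
n=1: can move to 0, which is L ⇒ W
n=2: can move to 0, which is L ⇒ W
n=3: can move to 0, which is L ⇒ W
n=4: moves to 2(W), 3(W); every one is W ⇒ L
n=5: can move to 0, which is L ⇒ W
n=6: can move to 4, which is L ⇒ W
n=7: can move to 0, which is L ⇒ W
n=8: moves to 6(W), 7(W); every one is W ⇒ L
n=9: can move to 8, which is L ⇒ W
n=10: can move to 8, which is L ⇒ W
n=11: can move to 0, which is L ⇒ W
n=12: moves to 9(W), 10(W), 11(W); every one is W ⇒ L
n=13: can move to 0, which is L ⇒ W
n=14: can move to 12, which is L ⇒ W
n=15: can move to 12, which is L ⇒ W
n=16: moves to 14(W), 15(W); every one is W ⇒ L
n=17: can move to 0, which is L ⇒ W
n=18: can move to 16, which is L ⇒ W
n=19: can move to 0, which is L ⇒ W
n=20: moves to 15(W), 18(W), 19(W); every one is W ⇒ L
n=21: can move to 20, which is L ⇒ W
n=22: can move to 20, which is L ⇒ W
n=23: can move to 0, which is L ⇒ W
The losing starting values of n are exactly the entries labelled L in this table (6 of them).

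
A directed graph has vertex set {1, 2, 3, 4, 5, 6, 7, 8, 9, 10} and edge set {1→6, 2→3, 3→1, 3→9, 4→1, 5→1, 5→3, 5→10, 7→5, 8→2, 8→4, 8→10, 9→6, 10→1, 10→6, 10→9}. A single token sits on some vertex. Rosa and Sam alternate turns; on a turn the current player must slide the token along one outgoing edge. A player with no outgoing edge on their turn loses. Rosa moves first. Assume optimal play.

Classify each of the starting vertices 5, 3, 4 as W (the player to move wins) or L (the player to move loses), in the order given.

5: W, 3: L, 4: L

Label each position W (a win for the player to move) or L (a loss). A position with no legal move is L; any other position is W exactly when some move reaches an L, and L when every move reaches a W.
Every edge goes from a vertex to one that appears earlier in the order 6, 1, 9, 10, 4, 3, 2, 5, 8, 7, so processing vertices in that order labels each vertex after all of its successors.
6: no outgoing edge → L
1: W (go to 6, an L position)
9: W (go to 6, an L position)
10: W (go to 6, an L position)
4: L (sole option 1(W) is W)
3: L (options 9(W), 1(W) are all W)
2: W (go to 3, an L position)
5: W (go to 3, an L position)
8: W (go to 4, an L position)
7: L (sole option 5(W) is W)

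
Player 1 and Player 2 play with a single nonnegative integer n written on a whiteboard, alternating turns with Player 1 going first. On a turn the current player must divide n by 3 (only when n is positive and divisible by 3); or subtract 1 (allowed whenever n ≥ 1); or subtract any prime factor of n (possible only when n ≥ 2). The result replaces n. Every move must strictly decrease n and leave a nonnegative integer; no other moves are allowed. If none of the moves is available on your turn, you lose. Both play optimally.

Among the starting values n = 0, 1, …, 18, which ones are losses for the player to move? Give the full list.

0, 4, 8, 14, 18

Work bottom-up. With no move the player to move loses. Otherwise the position is W if at least one move leads to an L position for the opponent, and L if every move leads to a W.
n=0: no move → L
n=1: →0(L), so W
n=2: →0(L), so W
n=3: →0(L), so W
n=4: →2(W), 3(W) — all W, so L
n=5: →0(L), so W
n=6: →4(L), so W
n=7: →0(L), so W
n=8: →6(W), 7(W) — all W, so L
n=9: →8(L), so W
n=10: →8(L), so W
n=11: →0(L), so W
n=12: →4(L), so W
n=13: →0(L), so W
n=14: →7(W), 12(W), 13(W) — all W, so L
n=15: →14(L), so W
n=16: →14(L), so W
n=17: →0(L), so W
n=18: →6(W), 15(W), 16(W), 17(W) — all W, so L
The losing starting values of n are exactly the entries labelled L in this table (5 of them).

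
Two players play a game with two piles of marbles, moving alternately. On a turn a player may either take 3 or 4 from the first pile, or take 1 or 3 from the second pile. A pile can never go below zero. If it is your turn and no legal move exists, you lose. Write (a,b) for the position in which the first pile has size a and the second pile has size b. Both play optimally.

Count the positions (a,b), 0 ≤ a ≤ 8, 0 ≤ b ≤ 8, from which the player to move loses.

37

Compute win/loss labels from the base case upward. A position with no move is L. Any other position is W if it can reach an L in one move, else L.
Every move lowers a or b (never raises either), so fill the grid row by row in increasing a, and left to right within a row: each cell's successors are then already labelled.
      b=0  b=1  b=2  b=3  b=4  b=5  b=6  b=7  b=8
a=0:    L    W    L    W    L    W    L    W    L
a=1:    L    W    L    W    L    W    L    W    L
a=2:    L    W    L    W    L    W    L    W    L
a=3:    W    L    W    L    W    L    W    L    W
a=4:    W    L    W    L    W    L    W    L    W
a=5:    W    L    W    L    W    L    W    L    W
a=6:    W    W    W    W    W    W    W    W    W
a=7:    L    W    L    W    L    W    L    W    L
a=8:    L    W    L    W    L    W    L    W    L
Cells with no legal move (terminal, hence L): (0,0), (1,0), (2,0).
The remaining L cells, each justified by listing all of its moves:
(0,2): →(0,1)(W) only, which is W, so L
(0,4): →(0,3)(W), (0,1)(W) — all W, so L
(0,6): →(0,5)(W), (0,3)(W) — all W, so L
(0,8): →(0,7)(W), (0,5)(W) — all W, so L
(1,2): →(1,1)(W) only, which is W, so L
(1,4): →(1,3)(W), (1,1)(W) — all W, so L
(1,6): →(1,5)(W), (1,3)(W) — all W, so L
(1,8): →(1,7)(W), (1,5)(W) — all W, so L
(2,2): →(2,1)(W) only, which is W, so L
(2,4): →(2,3)(W), (2,1)(W) — all W, so L
(2,6): →(2,5)(W), (2,3)(W) — all W, so L
(2,8): →(2,7)(W), (2,5)(W) — all W, so L
(3,1): →(0,1)(W), (3,0)(W) — all W, so L
(3,3): →(0,3)(W), (3,2)(W), (3,0)(W) — all W, so L
(3,5): →(0,5)(W), (3,4)(W), (3,2)(W) — all W, so L
(3,7): →(0,7)(W), (3,6)(W), (3,4)(W) — all W, so L
(4,1): →(1,1)(W), (0,1)(W), (4,0)(W) — all W, so L
(4,3): →(1,3)(W), (0,3)(W), (4,2)(W), (4,0)(W) — all W, so L
(4,5): →(1,5)(W), (0,5)(W), (4,4)(W), (4,2)(W) — all W, so L
(4,7): →(1,7)(W), (0,7)(W), (4,6)(W), (4,4)(W) — all W, so L
(5,1): →(2,1)(W), (1,1)(W), (5,0)(W) — all W, so L
(5,3): →(2,3)(W), (1,3)(W), (5,2)(W), (5,0)(W) — all W, so L
(5,5): →(2,5)(W), (1,5)(W), (5,4)(W), (5,2)(W) — all W, so L
(5,7): →(2,7)(W), (1,7)(W), (5,6)(W), (5,4)(W) — all W, so L
(7,0): →(4,0)(W), (3,0)(W) — all W, so L
(7,2): →(4,2)(W), (3,2)(W), (7,1)(W) — all W, so L
(7,4): →(4,4)(W), (3,4)(W), (7,3)(W), (7,1)(W) — all W, so L
(7,6): →(4,6)(W), (3,6)(W), (7,5)(W), (7,3)(W) — all W, so L
(7,8): →(4,8)(W), (3,8)(W), (7,7)(W), (7,5)(W) — all W, so L
(8,0): →(5,0)(W), (4,0)(W) — all W, so L
(8,2): →(5,2)(W), (4,2)(W), (8,1)(W) — all W, so L
(8,4): →(5,4)(W), (4,4)(W), (8,3)(W), (8,1)(W) — all W, so L
(8,6): →(5,6)(W), (4,6)(W), (8,5)(W), (8,3)(W) — all W, so L
(8,8): →(5,8)(W), (4,8)(W), (8,7)(W), (8,5)(W) — all W, so L
Every other cell has at least one move into one of the L cells above, so it is W.
L cells per row: a=0: 5, a=1: 5, a=2: 5, a=3: 4, a=4: 4, a=5: 4, a=6: 0, a=7: 5, a=8: 5; total 37.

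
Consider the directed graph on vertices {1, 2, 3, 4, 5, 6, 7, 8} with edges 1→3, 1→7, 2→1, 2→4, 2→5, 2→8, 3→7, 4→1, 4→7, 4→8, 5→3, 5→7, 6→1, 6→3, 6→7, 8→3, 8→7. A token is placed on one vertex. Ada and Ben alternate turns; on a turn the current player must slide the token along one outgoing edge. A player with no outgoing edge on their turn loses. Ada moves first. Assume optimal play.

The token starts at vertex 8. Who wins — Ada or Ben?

Use the standard recursion: the mover loses at a terminal position; elsewhere, the mover wins exactly when some move hands the opponent an L position.
Every edge goes from a vertex to one that appears earlier in the order 7, 3, 8, 1, 4, 6, 5, 2, so processing vertices in that order labels each vertex after all of its successors.
7: no outgoing edge → L
3: reaches L-position 7 → W
8: reaches L-position 7 → W
1: reaches L-position 7 → W
4: reaches L-position 7 → W
6: reaches L-position 7 → W
5: reaches L-position 7 → W
2: only reaches 5(W), 4(W), 1(W), 8(W), all W → L
From 8 Ada can move to 7, reaching an L position.

Ada wins.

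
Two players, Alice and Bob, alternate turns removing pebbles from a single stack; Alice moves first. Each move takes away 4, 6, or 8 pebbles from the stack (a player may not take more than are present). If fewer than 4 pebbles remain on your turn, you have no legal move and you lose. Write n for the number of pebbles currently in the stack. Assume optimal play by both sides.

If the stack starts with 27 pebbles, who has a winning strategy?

Bob wins.

Build the W/L table. Terminal = L. A non-terminal position is W if it has a move to some L; otherwise it is L.
n=0: no move → L
n=1: no move → L
n=2: no move → L
n=3: no move → L
n=4: W (go to 0, an L position)
n=5: W (go to 1, an L position)
n=6: W (go to 2, an L position)
n=7: W (go to 3, an L position)
n=8: W (go to 2, an L position)
n=9: W (go to 3, an L position)
n=10: W (go to 2, an L position)
n=11: W (go to 3, an L position)
n=12: L (options 8(W), 6(W), 4(W) are all W)
n=13: L (options 9(W), 7(W), 5(W) are all W)
n=14: L (options 10(W), 8(W), 6(W) are all W)
n=15: L (options 11(W), 9(W), 7(W) are all W)
n=16: W (go to 12, an L position)
n=17: W (go to 13, an L position)
n=18: W (go to 14, an L position)
n=19: W (go to 15, an L position)
n=20: W (go to 14, an L position)
n=21: W (go to 15, an L position)
n=22: W (go to 14, an L position)
n=23: W (go to 15, an L position)
n=24: L (options 20(W), 18(W), 16(W) are all W)
n=25: L (options 21(W), 19(W), 17(W) are all W)
n=26: L (options 22(W), 20(W), 18(W) are all W)
n=27: L (options 23(W), 21(W), 19(W) are all W)
Every move from 27 reaches a W position, so the mover loses.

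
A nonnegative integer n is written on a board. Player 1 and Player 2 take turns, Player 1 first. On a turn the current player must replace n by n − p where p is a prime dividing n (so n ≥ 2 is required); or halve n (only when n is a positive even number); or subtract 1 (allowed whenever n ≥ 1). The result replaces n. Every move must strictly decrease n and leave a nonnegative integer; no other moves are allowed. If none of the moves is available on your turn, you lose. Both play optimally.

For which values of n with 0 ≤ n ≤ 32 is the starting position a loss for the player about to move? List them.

Classify positions by backward induction: terminal positions (no move available) are L. From any other position, the mover wins iff some move reaches an L.
n=0: no move → L
n=1: →0(L), so W
n=2: →0(L), so W
n=3: →0(L), so W
n=4: →2(W), 3(W) — all W, so L
n=5: →0(L), so W
n=6: →4(L), so W
n=7: →0(L), so W
n=8: →4(L), so W
n=9: →6(W), 8(W) — all W, so L
n=10: →9(L), so W
n=11: →0(L), so W
n=12: →9(L), so W
n=13: →0(L), so W
n=14: →7(W), 12(W), 13(W) — all W, so L
n=15: →14(L), so W
n=16: →14(L), so W
n=17: →0(L), so W
n=18: →9(L), so W
n=19: →0(L), so W
n=20: →10(W), 15(W), 18(W), 19(W) — all W, so L
n=21: →14(L), so W
n=22: →20(L), so W
n=23: →0(L), so W
n=24: →12(W), 21(W), 22(W), 23(W) — all W, so L
n=25: →20(L), so W
n=26: →24(L), so W
n=27: →24(L), so W
n=28: →14(L), so W
n=29: →0(L), so W
n=30: →15(W), 25(W), 27(W), 28(W), 29(W) — all W, so L
n=31: →0(L), so W
n=32: →30(L), so W
Reading off the rows marked L gives the requested list; there are 7 such values of n.

0, 4, 9, 14, 20, 24, 30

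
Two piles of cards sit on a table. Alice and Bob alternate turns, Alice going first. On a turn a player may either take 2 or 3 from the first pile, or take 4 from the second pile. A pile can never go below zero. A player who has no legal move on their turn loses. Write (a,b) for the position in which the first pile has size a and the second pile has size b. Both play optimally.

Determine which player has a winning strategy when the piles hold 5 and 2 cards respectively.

Label each position W (a win for the player to move) or L (a loss). A position with no legal move is L; any other position is W exactly when some move reaches an L, and L when every move reaches a W.
No move ever increases a pile, so every position that can arise here has a ≤ 5 and b ≤ 2; it is enough to label the cells with 0 ≤ a ≤ 5 and 0 ≤ b ≤ 2.
Every move lowers a or b (never raises either), so fill the grid row by row in increasing a, and left to right within a row: each cell's successors are then already labelled.
      b=0  b=1  b=2
a=0:    L    L    L
a=1:    L    L    L
a=2:    W    W    W
a=3:    W    W    W
a=4:    W    W    W
a=5:    L    L    L
Cells with no legal move (terminal, hence L): (0,0), (0,1), (0,2), (1,0), (1,1), (1,2).
The remaining L cells, each justified by listing all of its moves:
(5,0): →(3,0)(W), (2,0)(W) — all W, so L
(5,1): →(3,1)(W), (2,1)(W) — all W, so L
(5,2): →(3,2)(W), (2,2)(W) — all W, so L
Every other cell has at least one move into one of the L cells above, so it is W.
Every move from (5,2) reaches a W position, so the mover loses.

Bob wins.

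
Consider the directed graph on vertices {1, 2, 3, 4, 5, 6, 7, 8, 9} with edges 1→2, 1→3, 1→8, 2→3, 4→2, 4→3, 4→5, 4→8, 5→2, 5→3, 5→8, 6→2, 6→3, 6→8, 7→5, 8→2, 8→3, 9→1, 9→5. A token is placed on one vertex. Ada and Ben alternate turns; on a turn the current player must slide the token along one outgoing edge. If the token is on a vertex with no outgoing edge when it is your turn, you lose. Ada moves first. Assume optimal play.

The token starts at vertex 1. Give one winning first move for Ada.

Move to 3.

Classify positions by backward induction: terminal positions (no move available) are L. From any other position, the mover wins iff some move reaches an L.
Every edge goes from a vertex to one that appears earlier in the order 3, 2, 8, 5, 1, 9, 6, 7, 4, so processing vertices in that order labels each vertex after all of its successors.
3: no outgoing edge → L
2: →3(L), so W
8: →3(L), so W
5: →3(L), so W
1: →3(L), so W
9: →1(W), 5(W) — all W, so L
6: →3(L), so W
7: →5(W) only, which is W, so L
4: →3(L), so W
From 1, the L positions reachable in one move are: 3.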